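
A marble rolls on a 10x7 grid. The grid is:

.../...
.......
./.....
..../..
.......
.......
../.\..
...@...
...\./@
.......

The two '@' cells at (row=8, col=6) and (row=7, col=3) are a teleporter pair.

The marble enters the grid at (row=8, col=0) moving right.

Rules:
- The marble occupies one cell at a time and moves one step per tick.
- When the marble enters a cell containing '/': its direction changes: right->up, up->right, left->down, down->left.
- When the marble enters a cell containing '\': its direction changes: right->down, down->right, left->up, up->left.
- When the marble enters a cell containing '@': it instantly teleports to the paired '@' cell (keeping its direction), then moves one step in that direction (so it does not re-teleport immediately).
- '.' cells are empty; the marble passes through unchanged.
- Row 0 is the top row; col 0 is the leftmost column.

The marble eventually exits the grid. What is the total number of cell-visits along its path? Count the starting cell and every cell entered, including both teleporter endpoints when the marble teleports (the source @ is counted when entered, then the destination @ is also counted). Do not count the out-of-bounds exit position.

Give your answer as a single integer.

Answer: 5

Derivation:
Step 1: enter (8,0), '.' pass, move right to (8,1)
Step 2: enter (8,1), '.' pass, move right to (8,2)
Step 3: enter (8,2), '.' pass, move right to (8,3)
Step 4: enter (8,3), '\' deflects right->down, move down to (9,3)
Step 5: enter (9,3), '.' pass, move down to (10,3)
Step 6: at (10,3) — EXIT via bottom edge, pos 3
Path length (cell visits): 5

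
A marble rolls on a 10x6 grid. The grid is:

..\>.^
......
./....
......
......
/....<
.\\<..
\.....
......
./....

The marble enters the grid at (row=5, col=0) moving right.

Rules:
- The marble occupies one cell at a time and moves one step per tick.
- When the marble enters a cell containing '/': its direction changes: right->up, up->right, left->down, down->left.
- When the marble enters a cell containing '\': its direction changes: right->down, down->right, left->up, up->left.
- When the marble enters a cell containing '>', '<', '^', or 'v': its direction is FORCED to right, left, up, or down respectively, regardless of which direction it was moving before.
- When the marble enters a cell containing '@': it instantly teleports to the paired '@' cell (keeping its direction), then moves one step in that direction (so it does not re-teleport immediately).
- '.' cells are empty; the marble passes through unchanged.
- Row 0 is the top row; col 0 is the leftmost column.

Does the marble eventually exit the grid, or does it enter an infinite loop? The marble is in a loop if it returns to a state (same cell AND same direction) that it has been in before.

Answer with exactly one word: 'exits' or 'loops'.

Answer: exits

Derivation:
Step 1: enter (5,0), '/' deflects right->up, move up to (4,0)
Step 2: enter (4,0), '.' pass, move up to (3,0)
Step 3: enter (3,0), '.' pass, move up to (2,0)
Step 4: enter (2,0), '.' pass, move up to (1,0)
Step 5: enter (1,0), '.' pass, move up to (0,0)
Step 6: enter (0,0), '.' pass, move up to (-1,0)
Step 7: at (-1,0) — EXIT via top edge, pos 0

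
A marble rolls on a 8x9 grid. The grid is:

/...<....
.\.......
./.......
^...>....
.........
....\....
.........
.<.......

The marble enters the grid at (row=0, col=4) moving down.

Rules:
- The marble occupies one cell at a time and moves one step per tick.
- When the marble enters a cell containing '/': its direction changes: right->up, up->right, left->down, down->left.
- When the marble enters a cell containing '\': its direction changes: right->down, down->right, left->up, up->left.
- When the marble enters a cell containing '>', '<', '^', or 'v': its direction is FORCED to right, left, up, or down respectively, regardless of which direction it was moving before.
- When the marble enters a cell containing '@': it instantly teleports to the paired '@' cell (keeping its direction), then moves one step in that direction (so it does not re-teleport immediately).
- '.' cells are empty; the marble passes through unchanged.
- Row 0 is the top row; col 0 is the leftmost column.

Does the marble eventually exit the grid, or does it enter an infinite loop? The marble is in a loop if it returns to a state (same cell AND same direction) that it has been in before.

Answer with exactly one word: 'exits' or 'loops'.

Step 1: enter (0,4), '<' forces down->left, move left to (0,3)
Step 2: enter (0,3), '.' pass, move left to (0,2)
Step 3: enter (0,2), '.' pass, move left to (0,1)
Step 4: enter (0,1), '.' pass, move left to (0,0)
Step 5: enter (0,0), '/' deflects left->down, move down to (1,0)
Step 6: enter (1,0), '.' pass, move down to (2,0)
Step 7: enter (2,0), '.' pass, move down to (3,0)
Step 8: enter (3,0), '^' forces down->up, move up to (2,0)
Step 9: enter (2,0), '.' pass, move up to (1,0)
Step 10: enter (1,0), '.' pass, move up to (0,0)
Step 11: enter (0,0), '/' deflects up->right, move right to (0,1)
Step 12: enter (0,1), '.' pass, move right to (0,2)
Step 13: enter (0,2), '.' pass, move right to (0,3)
Step 14: enter (0,3), '.' pass, move right to (0,4)
Step 15: enter (0,4), '<' forces right->left, move left to (0,3)
Step 16: at (0,3) dir=left — LOOP DETECTED (seen before)

Answer: loops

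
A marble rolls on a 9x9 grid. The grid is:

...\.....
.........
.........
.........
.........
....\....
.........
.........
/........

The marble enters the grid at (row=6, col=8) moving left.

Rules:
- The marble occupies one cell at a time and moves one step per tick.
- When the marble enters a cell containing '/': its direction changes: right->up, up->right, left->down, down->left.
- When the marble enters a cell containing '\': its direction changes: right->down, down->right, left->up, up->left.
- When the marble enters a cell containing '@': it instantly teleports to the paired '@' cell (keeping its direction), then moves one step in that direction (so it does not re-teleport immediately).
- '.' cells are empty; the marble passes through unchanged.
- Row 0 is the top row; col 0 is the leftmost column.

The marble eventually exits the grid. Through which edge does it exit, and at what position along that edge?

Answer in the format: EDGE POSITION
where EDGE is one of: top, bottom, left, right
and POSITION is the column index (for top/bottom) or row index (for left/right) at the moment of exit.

Step 1: enter (6,8), '.' pass, move left to (6,7)
Step 2: enter (6,7), '.' pass, move left to (6,6)
Step 3: enter (6,6), '.' pass, move left to (6,5)
Step 4: enter (6,5), '.' pass, move left to (6,4)
Step 5: enter (6,4), '.' pass, move left to (6,3)
Step 6: enter (6,3), '.' pass, move left to (6,2)
Step 7: enter (6,2), '.' pass, move left to (6,1)
Step 8: enter (6,1), '.' pass, move left to (6,0)
Step 9: enter (6,0), '.' pass, move left to (6,-1)
Step 10: at (6,-1) — EXIT via left edge, pos 6

Answer: left 6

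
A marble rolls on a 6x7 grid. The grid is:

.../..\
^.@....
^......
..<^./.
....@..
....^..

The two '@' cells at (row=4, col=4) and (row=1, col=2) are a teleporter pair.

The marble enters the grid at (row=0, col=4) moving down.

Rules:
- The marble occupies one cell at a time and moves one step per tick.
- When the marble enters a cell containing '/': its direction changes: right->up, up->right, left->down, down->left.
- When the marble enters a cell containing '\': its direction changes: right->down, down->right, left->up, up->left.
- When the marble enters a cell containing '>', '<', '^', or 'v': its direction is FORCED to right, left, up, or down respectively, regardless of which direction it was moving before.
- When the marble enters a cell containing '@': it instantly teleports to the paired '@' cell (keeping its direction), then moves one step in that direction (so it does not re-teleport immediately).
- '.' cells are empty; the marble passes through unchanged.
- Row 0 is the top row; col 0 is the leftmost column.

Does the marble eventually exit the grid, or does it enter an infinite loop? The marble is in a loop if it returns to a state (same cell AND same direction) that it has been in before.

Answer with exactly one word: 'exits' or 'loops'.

Answer: exits

Derivation:
Step 1: enter (0,4), '.' pass, move down to (1,4)
Step 2: enter (1,4), '.' pass, move down to (2,4)
Step 3: enter (2,4), '.' pass, move down to (3,4)
Step 4: enter (3,4), '.' pass, move down to (4,4)
Step 5: enter (4,4), '@' teleport (4,4)->(1,2), also enter (1,2), move down to (2,2)
Step 6: enter (2,2), '.' pass, move down to (3,2)
Step 7: enter (3,2), '<' forces down->left, move left to (3,1)
Step 8: enter (3,1), '.' pass, move left to (3,0)
Step 9: enter (3,0), '.' pass, move left to (3,-1)
Step 10: at (3,-1) — EXIT via left edge, pos 3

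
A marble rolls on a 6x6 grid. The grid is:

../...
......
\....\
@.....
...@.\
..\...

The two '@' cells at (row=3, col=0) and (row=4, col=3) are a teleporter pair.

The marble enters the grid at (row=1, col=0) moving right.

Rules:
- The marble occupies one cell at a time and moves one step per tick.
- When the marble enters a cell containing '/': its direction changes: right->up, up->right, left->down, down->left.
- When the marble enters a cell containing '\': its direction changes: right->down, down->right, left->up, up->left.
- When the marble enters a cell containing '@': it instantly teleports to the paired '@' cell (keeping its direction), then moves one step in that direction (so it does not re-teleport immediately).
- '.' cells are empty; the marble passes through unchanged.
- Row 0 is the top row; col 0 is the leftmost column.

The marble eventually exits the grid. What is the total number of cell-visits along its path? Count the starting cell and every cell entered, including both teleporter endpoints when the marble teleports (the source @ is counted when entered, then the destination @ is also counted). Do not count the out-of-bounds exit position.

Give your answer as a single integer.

Answer: 6

Derivation:
Step 1: enter (1,0), '.' pass, move right to (1,1)
Step 2: enter (1,1), '.' pass, move right to (1,2)
Step 3: enter (1,2), '.' pass, move right to (1,3)
Step 4: enter (1,3), '.' pass, move right to (1,4)
Step 5: enter (1,4), '.' pass, move right to (1,5)
Step 6: enter (1,5), '.' pass, move right to (1,6)
Step 7: at (1,6) — EXIT via right edge, pos 1
Path length (cell visits): 6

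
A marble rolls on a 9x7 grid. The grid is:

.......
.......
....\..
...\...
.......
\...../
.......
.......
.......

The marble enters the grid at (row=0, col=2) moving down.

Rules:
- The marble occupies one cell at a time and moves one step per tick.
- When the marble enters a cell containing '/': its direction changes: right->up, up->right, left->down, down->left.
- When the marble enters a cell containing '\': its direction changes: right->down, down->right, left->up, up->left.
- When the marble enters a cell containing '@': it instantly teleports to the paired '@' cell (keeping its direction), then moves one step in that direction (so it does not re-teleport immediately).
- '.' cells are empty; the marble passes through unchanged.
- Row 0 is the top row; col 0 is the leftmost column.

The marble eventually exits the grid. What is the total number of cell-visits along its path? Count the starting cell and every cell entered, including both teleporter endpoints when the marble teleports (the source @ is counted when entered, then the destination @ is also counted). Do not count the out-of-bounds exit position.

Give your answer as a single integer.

Answer: 9

Derivation:
Step 1: enter (0,2), '.' pass, move down to (1,2)
Step 2: enter (1,2), '.' pass, move down to (2,2)
Step 3: enter (2,2), '.' pass, move down to (3,2)
Step 4: enter (3,2), '.' pass, move down to (4,2)
Step 5: enter (4,2), '.' pass, move down to (5,2)
Step 6: enter (5,2), '.' pass, move down to (6,2)
Step 7: enter (6,2), '.' pass, move down to (7,2)
Step 8: enter (7,2), '.' pass, move down to (8,2)
Step 9: enter (8,2), '.' pass, move down to (9,2)
Step 10: at (9,2) — EXIT via bottom edge, pos 2
Path length (cell visits): 9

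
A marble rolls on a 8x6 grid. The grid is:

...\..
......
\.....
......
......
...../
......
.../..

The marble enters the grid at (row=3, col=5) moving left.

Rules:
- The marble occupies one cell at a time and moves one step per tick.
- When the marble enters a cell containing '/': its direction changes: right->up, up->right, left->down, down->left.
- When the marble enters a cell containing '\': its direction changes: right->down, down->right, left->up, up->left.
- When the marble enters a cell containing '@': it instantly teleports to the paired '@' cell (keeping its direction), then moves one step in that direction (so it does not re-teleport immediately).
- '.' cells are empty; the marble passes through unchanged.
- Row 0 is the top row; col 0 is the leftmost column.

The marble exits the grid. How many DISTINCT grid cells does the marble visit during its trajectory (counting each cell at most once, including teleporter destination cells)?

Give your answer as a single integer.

Answer: 6

Derivation:
Step 1: enter (3,5), '.' pass, move left to (3,4)
Step 2: enter (3,4), '.' pass, move left to (3,3)
Step 3: enter (3,3), '.' pass, move left to (3,2)
Step 4: enter (3,2), '.' pass, move left to (3,1)
Step 5: enter (3,1), '.' pass, move left to (3,0)
Step 6: enter (3,0), '.' pass, move left to (3,-1)
Step 7: at (3,-1) — EXIT via left edge, pos 3
Distinct cells visited: 6 (path length 6)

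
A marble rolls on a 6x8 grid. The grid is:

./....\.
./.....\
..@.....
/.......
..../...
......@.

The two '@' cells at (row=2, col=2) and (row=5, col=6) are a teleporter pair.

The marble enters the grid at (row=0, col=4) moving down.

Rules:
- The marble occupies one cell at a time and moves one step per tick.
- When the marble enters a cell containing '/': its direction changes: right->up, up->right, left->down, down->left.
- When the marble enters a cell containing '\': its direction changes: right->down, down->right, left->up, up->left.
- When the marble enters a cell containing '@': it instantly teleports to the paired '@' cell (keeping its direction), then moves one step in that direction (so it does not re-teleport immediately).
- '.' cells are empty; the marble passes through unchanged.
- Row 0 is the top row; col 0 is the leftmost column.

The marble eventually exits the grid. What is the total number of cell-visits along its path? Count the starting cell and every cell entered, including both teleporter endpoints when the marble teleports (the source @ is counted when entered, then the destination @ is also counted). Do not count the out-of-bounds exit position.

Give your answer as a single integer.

Step 1: enter (0,4), '.' pass, move down to (1,4)
Step 2: enter (1,4), '.' pass, move down to (2,4)
Step 3: enter (2,4), '.' pass, move down to (3,4)
Step 4: enter (3,4), '.' pass, move down to (4,4)
Step 5: enter (4,4), '/' deflects down->left, move left to (4,3)
Step 6: enter (4,3), '.' pass, move left to (4,2)
Step 7: enter (4,2), '.' pass, move left to (4,1)
Step 8: enter (4,1), '.' pass, move left to (4,0)
Step 9: enter (4,0), '.' pass, move left to (4,-1)
Step 10: at (4,-1) — EXIT via left edge, pos 4
Path length (cell visits): 9

Answer: 9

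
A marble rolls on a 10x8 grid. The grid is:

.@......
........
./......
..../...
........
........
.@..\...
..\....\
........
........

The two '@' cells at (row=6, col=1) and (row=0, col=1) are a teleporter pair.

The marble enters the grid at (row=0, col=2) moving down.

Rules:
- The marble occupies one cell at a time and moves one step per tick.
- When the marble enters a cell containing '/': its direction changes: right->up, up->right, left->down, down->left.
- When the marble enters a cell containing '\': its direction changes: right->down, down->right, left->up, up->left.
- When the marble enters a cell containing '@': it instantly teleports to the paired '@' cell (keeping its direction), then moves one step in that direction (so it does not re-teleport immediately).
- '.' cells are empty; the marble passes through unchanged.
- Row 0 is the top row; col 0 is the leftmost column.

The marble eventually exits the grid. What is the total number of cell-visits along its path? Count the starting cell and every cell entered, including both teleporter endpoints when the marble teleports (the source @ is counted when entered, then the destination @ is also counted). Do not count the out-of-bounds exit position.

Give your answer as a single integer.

Answer: 15

Derivation:
Step 1: enter (0,2), '.' pass, move down to (1,2)
Step 2: enter (1,2), '.' pass, move down to (2,2)
Step 3: enter (2,2), '.' pass, move down to (3,2)
Step 4: enter (3,2), '.' pass, move down to (4,2)
Step 5: enter (4,2), '.' pass, move down to (5,2)
Step 6: enter (5,2), '.' pass, move down to (6,2)
Step 7: enter (6,2), '.' pass, move down to (7,2)
Step 8: enter (7,2), '\' deflects down->right, move right to (7,3)
Step 9: enter (7,3), '.' pass, move right to (7,4)
Step 10: enter (7,4), '.' pass, move right to (7,5)
Step 11: enter (7,5), '.' pass, move right to (7,6)
Step 12: enter (7,6), '.' pass, move right to (7,7)
Step 13: enter (7,7), '\' deflects right->down, move down to (8,7)
Step 14: enter (8,7), '.' pass, move down to (9,7)
Step 15: enter (9,7), '.' pass, move down to (10,7)
Step 16: at (10,7) — EXIT via bottom edge, pos 7
Path length (cell visits): 15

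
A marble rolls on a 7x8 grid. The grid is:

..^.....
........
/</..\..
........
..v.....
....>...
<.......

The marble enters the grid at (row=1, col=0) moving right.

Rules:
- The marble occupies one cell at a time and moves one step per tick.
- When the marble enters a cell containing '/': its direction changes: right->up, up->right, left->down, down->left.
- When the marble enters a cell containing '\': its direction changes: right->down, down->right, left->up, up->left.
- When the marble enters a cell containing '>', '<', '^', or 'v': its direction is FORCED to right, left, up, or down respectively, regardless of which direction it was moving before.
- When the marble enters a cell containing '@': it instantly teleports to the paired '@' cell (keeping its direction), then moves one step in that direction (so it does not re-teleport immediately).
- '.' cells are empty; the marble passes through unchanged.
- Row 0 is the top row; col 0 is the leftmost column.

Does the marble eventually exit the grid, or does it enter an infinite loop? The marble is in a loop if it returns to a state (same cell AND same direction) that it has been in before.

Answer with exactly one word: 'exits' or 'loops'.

Answer: exits

Derivation:
Step 1: enter (1,0), '.' pass, move right to (1,1)
Step 2: enter (1,1), '.' pass, move right to (1,2)
Step 3: enter (1,2), '.' pass, move right to (1,3)
Step 4: enter (1,3), '.' pass, move right to (1,4)
Step 5: enter (1,4), '.' pass, move right to (1,5)
Step 6: enter (1,5), '.' pass, move right to (1,6)
Step 7: enter (1,6), '.' pass, move right to (1,7)
Step 8: enter (1,7), '.' pass, move right to (1,8)
Step 9: at (1,8) — EXIT via right edge, pos 1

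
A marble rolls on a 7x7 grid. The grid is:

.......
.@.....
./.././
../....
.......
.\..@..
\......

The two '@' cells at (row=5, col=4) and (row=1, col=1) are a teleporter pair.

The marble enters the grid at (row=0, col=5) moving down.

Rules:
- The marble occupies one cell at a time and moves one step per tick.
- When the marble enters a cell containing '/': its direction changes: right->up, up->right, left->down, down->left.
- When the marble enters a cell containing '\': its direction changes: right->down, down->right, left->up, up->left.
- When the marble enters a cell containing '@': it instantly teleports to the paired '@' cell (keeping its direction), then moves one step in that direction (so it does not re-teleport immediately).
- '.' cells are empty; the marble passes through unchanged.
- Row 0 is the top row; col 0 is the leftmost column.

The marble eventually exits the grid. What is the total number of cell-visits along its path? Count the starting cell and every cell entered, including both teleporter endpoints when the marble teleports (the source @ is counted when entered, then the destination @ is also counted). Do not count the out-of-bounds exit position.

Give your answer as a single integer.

Answer: 7

Derivation:
Step 1: enter (0,5), '.' pass, move down to (1,5)
Step 2: enter (1,5), '.' pass, move down to (2,5)
Step 3: enter (2,5), '.' pass, move down to (3,5)
Step 4: enter (3,5), '.' pass, move down to (4,5)
Step 5: enter (4,5), '.' pass, move down to (5,5)
Step 6: enter (5,5), '.' pass, move down to (6,5)
Step 7: enter (6,5), '.' pass, move down to (7,5)
Step 8: at (7,5) — EXIT via bottom edge, pos 5
Path length (cell visits): 7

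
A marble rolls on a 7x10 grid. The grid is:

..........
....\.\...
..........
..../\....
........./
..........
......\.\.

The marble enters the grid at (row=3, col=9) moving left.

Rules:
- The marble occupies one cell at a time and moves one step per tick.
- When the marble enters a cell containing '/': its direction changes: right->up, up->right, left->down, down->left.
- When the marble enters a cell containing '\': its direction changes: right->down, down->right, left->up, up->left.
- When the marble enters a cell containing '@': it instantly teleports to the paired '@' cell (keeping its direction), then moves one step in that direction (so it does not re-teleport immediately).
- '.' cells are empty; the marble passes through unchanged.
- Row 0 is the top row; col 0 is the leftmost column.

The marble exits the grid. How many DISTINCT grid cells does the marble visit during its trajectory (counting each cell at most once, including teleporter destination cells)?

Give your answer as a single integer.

Step 1: enter (3,9), '.' pass, move left to (3,8)
Step 2: enter (3,8), '.' pass, move left to (3,7)
Step 3: enter (3,7), '.' pass, move left to (3,6)
Step 4: enter (3,6), '.' pass, move left to (3,5)
Step 5: enter (3,5), '\' deflects left->up, move up to (2,5)
Step 6: enter (2,5), '.' pass, move up to (1,5)
Step 7: enter (1,5), '.' pass, move up to (0,5)
Step 8: enter (0,5), '.' pass, move up to (-1,5)
Step 9: at (-1,5) — EXIT via top edge, pos 5
Distinct cells visited: 8 (path length 8)

Answer: 8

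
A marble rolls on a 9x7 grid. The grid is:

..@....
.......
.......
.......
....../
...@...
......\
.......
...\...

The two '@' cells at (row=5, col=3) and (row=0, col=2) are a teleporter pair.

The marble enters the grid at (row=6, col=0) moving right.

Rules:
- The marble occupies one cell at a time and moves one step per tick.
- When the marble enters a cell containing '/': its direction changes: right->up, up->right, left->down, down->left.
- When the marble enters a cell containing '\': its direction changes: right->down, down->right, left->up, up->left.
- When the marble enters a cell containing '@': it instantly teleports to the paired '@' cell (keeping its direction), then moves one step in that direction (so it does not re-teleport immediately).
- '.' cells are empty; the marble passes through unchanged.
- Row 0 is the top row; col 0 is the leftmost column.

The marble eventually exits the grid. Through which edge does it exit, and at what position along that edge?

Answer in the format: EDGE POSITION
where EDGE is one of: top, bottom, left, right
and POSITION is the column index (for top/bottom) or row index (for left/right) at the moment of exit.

Answer: bottom 6

Derivation:
Step 1: enter (6,0), '.' pass, move right to (6,1)
Step 2: enter (6,1), '.' pass, move right to (6,2)
Step 3: enter (6,2), '.' pass, move right to (6,3)
Step 4: enter (6,3), '.' pass, move right to (6,4)
Step 5: enter (6,4), '.' pass, move right to (6,5)
Step 6: enter (6,5), '.' pass, move right to (6,6)
Step 7: enter (6,6), '\' deflects right->down, move down to (7,6)
Step 8: enter (7,6), '.' pass, move down to (8,6)
Step 9: enter (8,6), '.' pass, move down to (9,6)
Step 10: at (9,6) — EXIT via bottom edge, pos 6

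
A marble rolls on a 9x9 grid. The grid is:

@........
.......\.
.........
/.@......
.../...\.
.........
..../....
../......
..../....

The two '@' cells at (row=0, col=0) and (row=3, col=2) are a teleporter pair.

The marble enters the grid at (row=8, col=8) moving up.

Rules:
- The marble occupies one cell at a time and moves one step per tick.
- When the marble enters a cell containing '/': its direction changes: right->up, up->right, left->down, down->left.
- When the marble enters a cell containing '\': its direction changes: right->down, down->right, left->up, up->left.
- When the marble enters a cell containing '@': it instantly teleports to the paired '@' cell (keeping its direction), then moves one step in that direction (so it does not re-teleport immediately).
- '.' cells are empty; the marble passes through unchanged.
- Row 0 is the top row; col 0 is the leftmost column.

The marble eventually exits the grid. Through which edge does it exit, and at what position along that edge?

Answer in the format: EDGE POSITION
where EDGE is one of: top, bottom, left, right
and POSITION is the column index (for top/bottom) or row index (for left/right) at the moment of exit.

Answer: top 8

Derivation:
Step 1: enter (8,8), '.' pass, move up to (7,8)
Step 2: enter (7,8), '.' pass, move up to (6,8)
Step 3: enter (6,8), '.' pass, move up to (5,8)
Step 4: enter (5,8), '.' pass, move up to (4,8)
Step 5: enter (4,8), '.' pass, move up to (3,8)
Step 6: enter (3,8), '.' pass, move up to (2,8)
Step 7: enter (2,8), '.' pass, move up to (1,8)
Step 8: enter (1,8), '.' pass, move up to (0,8)
Step 9: enter (0,8), '.' pass, move up to (-1,8)
Step 10: at (-1,8) — EXIT via top edge, pos 8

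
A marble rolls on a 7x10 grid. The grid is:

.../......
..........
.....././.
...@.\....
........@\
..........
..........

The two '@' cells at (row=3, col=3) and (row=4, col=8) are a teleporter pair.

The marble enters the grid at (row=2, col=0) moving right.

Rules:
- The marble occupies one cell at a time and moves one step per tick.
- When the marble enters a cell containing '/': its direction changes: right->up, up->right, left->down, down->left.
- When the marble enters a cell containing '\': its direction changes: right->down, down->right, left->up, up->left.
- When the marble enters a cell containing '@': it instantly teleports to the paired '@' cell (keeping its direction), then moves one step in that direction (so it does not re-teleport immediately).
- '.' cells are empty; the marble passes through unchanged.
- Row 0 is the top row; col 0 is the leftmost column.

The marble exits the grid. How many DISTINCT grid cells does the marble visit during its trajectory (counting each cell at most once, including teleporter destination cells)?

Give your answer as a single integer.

Answer: 9

Derivation:
Step 1: enter (2,0), '.' pass, move right to (2,1)
Step 2: enter (2,1), '.' pass, move right to (2,2)
Step 3: enter (2,2), '.' pass, move right to (2,3)
Step 4: enter (2,3), '.' pass, move right to (2,4)
Step 5: enter (2,4), '.' pass, move right to (2,5)
Step 6: enter (2,5), '.' pass, move right to (2,6)
Step 7: enter (2,6), '/' deflects right->up, move up to (1,6)
Step 8: enter (1,6), '.' pass, move up to (0,6)
Step 9: enter (0,6), '.' pass, move up to (-1,6)
Step 10: at (-1,6) — EXIT via top edge, pos 6
Distinct cells visited: 9 (path length 9)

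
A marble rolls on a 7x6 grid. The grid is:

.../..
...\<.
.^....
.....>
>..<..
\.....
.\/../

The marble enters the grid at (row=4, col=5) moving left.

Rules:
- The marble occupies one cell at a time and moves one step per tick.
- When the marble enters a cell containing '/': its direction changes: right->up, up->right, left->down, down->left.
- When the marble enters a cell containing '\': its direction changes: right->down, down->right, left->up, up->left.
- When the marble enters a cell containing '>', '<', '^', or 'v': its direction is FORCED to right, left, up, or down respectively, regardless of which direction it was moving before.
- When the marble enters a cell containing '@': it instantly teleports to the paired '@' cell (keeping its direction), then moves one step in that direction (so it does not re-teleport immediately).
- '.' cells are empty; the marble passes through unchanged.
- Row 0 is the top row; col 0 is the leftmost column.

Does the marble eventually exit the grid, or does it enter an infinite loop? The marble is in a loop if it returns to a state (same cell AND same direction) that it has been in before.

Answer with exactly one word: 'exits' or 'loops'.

Step 1: enter (4,5), '.' pass, move left to (4,4)
Step 2: enter (4,4), '.' pass, move left to (4,3)
Step 3: enter (4,3), '<' forces left->left, move left to (4,2)
Step 4: enter (4,2), '.' pass, move left to (4,1)
Step 5: enter (4,1), '.' pass, move left to (4,0)
Step 6: enter (4,0), '>' forces left->right, move right to (4,1)
Step 7: enter (4,1), '.' pass, move right to (4,2)
Step 8: enter (4,2), '.' pass, move right to (4,3)
Step 9: enter (4,3), '<' forces right->left, move left to (4,2)
Step 10: at (4,2) dir=left — LOOP DETECTED (seen before)

Answer: loops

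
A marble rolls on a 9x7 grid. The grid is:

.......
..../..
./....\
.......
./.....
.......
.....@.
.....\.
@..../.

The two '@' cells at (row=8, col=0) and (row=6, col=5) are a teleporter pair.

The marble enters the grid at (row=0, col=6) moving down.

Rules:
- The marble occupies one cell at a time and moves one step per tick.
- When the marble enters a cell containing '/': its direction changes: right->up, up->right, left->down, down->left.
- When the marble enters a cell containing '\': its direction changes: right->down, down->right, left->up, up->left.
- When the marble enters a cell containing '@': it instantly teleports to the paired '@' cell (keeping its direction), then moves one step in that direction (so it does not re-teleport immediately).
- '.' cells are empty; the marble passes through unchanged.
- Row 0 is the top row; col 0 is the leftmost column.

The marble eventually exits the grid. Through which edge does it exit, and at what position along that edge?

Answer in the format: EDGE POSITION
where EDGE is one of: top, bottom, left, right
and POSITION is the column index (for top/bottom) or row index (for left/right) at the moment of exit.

Step 1: enter (0,6), '.' pass, move down to (1,6)
Step 2: enter (1,6), '.' pass, move down to (2,6)
Step 3: enter (2,6), '\' deflects down->right, move right to (2,7)
Step 4: at (2,7) — EXIT via right edge, pos 2

Answer: right 2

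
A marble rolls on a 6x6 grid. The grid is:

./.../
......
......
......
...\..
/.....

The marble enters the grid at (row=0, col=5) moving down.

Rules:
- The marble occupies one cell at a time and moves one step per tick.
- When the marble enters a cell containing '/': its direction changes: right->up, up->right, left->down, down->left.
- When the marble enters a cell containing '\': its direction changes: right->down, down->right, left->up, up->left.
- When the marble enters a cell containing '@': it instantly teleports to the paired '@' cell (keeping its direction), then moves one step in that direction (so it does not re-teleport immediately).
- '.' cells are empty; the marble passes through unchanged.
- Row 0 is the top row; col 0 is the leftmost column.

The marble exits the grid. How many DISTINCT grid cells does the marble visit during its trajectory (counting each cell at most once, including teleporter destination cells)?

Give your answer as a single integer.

Step 1: enter (0,5), '/' deflects down->left, move left to (0,4)
Step 2: enter (0,4), '.' pass, move left to (0,3)
Step 3: enter (0,3), '.' pass, move left to (0,2)
Step 4: enter (0,2), '.' pass, move left to (0,1)
Step 5: enter (0,1), '/' deflects left->down, move down to (1,1)
Step 6: enter (1,1), '.' pass, move down to (2,1)
Step 7: enter (2,1), '.' pass, move down to (3,1)
Step 8: enter (3,1), '.' pass, move down to (4,1)
Step 9: enter (4,1), '.' pass, move down to (5,1)
Step 10: enter (5,1), '.' pass, move down to (6,1)
Step 11: at (6,1) — EXIT via bottom edge, pos 1
Distinct cells visited: 10 (path length 10)

Answer: 10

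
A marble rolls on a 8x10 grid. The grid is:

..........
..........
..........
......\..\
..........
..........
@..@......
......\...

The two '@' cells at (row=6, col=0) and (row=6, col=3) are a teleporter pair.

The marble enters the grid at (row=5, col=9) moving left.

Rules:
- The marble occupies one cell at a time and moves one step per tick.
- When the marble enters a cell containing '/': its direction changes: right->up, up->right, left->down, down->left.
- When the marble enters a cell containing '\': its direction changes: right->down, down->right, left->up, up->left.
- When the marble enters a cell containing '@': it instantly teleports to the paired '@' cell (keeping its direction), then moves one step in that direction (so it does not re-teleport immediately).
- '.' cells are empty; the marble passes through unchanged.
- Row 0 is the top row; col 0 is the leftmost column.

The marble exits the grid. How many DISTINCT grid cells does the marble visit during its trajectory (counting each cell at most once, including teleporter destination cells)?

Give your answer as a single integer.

Step 1: enter (5,9), '.' pass, move left to (5,8)
Step 2: enter (5,8), '.' pass, move left to (5,7)
Step 3: enter (5,7), '.' pass, move left to (5,6)
Step 4: enter (5,6), '.' pass, move left to (5,5)
Step 5: enter (5,5), '.' pass, move left to (5,4)
Step 6: enter (5,4), '.' pass, move left to (5,3)
Step 7: enter (5,3), '.' pass, move left to (5,2)
Step 8: enter (5,2), '.' pass, move left to (5,1)
Step 9: enter (5,1), '.' pass, move left to (5,0)
Step 10: enter (5,0), '.' pass, move left to (5,-1)
Step 11: at (5,-1) — EXIT via left edge, pos 5
Distinct cells visited: 10 (path length 10)

Answer: 10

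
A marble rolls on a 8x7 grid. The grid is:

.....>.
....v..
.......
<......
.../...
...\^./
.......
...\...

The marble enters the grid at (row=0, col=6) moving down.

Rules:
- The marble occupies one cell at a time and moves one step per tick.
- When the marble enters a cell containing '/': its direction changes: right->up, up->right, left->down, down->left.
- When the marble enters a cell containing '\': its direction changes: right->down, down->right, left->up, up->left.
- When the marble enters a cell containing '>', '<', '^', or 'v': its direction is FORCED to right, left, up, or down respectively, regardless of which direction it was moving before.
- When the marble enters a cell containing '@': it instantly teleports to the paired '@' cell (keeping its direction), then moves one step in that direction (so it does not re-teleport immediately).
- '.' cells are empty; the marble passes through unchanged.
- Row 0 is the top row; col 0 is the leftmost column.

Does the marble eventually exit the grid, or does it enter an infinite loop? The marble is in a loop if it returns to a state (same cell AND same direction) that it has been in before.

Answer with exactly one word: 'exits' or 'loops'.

Answer: loops

Derivation:
Step 1: enter (0,6), '.' pass, move down to (1,6)
Step 2: enter (1,6), '.' pass, move down to (2,6)
Step 3: enter (2,6), '.' pass, move down to (3,6)
Step 4: enter (3,6), '.' pass, move down to (4,6)
Step 5: enter (4,6), '.' pass, move down to (5,6)
Step 6: enter (5,6), '/' deflects down->left, move left to (5,5)
Step 7: enter (5,5), '.' pass, move left to (5,4)
Step 8: enter (5,4), '^' forces left->up, move up to (4,4)
Step 9: enter (4,4), '.' pass, move up to (3,4)
Step 10: enter (3,4), '.' pass, move up to (2,4)
Step 11: enter (2,4), '.' pass, move up to (1,4)
Step 12: enter (1,4), 'v' forces up->down, move down to (2,4)
Step 13: enter (2,4), '.' pass, move down to (3,4)
Step 14: enter (3,4), '.' pass, move down to (4,4)
Step 15: enter (4,4), '.' pass, move down to (5,4)
Step 16: enter (5,4), '^' forces down->up, move up to (4,4)
Step 17: at (4,4) dir=up — LOOP DETECTED (seen before)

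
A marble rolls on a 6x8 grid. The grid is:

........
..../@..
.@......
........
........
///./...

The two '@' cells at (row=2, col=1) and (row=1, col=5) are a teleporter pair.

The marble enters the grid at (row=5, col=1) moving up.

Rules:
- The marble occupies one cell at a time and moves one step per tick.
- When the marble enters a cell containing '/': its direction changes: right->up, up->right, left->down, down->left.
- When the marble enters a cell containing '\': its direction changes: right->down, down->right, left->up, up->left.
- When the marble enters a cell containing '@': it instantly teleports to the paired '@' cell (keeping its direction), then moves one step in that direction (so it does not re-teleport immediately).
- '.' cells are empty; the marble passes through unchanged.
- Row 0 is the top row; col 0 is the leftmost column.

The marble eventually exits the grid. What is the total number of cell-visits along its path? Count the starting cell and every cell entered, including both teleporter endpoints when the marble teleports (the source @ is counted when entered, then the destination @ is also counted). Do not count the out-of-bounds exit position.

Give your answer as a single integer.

Step 1: enter (5,1), '/' deflects up->right, move right to (5,2)
Step 2: enter (5,2), '/' deflects right->up, move up to (4,2)
Step 3: enter (4,2), '.' pass, move up to (3,2)
Step 4: enter (3,2), '.' pass, move up to (2,2)
Step 5: enter (2,2), '.' pass, move up to (1,2)
Step 6: enter (1,2), '.' pass, move up to (0,2)
Step 7: enter (0,2), '.' pass, move up to (-1,2)
Step 8: at (-1,2) — EXIT via top edge, pos 2
Path length (cell visits): 7

Answer: 7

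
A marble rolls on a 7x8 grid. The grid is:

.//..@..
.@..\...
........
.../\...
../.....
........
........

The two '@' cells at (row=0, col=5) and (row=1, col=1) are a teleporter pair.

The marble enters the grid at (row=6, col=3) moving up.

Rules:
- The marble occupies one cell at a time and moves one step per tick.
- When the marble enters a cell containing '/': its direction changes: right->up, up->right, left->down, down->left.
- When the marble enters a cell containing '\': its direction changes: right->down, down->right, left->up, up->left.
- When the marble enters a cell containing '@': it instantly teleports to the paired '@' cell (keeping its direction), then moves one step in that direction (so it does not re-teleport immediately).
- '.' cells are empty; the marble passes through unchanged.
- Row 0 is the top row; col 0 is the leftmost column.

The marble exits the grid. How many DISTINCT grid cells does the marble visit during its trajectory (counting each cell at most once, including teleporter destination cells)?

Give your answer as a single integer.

Answer: 8

Derivation:
Step 1: enter (6,3), '.' pass, move up to (5,3)
Step 2: enter (5,3), '.' pass, move up to (4,3)
Step 3: enter (4,3), '.' pass, move up to (3,3)
Step 4: enter (3,3), '/' deflects up->right, move right to (3,4)
Step 5: enter (3,4), '\' deflects right->down, move down to (4,4)
Step 6: enter (4,4), '.' pass, move down to (5,4)
Step 7: enter (5,4), '.' pass, move down to (6,4)
Step 8: enter (6,4), '.' pass, move down to (7,4)
Step 9: at (7,4) — EXIT via bottom edge, pos 4
Distinct cells visited: 8 (path length 8)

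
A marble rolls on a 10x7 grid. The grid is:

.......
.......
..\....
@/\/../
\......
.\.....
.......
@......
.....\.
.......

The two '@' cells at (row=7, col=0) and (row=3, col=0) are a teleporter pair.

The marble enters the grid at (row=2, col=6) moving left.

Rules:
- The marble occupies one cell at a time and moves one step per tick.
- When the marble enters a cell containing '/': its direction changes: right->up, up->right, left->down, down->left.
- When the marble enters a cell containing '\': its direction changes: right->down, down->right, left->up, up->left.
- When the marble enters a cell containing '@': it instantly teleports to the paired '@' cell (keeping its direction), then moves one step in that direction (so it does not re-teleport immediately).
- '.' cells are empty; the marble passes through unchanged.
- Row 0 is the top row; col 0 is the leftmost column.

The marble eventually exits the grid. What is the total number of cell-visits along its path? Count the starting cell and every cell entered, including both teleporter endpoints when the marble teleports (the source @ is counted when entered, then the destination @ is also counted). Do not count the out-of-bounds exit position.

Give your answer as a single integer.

Answer: 7

Derivation:
Step 1: enter (2,6), '.' pass, move left to (2,5)
Step 2: enter (2,5), '.' pass, move left to (2,4)
Step 3: enter (2,4), '.' pass, move left to (2,3)
Step 4: enter (2,3), '.' pass, move left to (2,2)
Step 5: enter (2,2), '\' deflects left->up, move up to (1,2)
Step 6: enter (1,2), '.' pass, move up to (0,2)
Step 7: enter (0,2), '.' pass, move up to (-1,2)
Step 8: at (-1,2) — EXIT via top edge, pos 2
Path length (cell visits): 7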